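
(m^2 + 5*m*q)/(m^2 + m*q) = (m + 5*q)/(m + q)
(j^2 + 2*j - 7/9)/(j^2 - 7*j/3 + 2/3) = (j + 7/3)/(j - 2)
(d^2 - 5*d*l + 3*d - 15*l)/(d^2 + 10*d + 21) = (d - 5*l)/(d + 7)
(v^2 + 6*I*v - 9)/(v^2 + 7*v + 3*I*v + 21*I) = (v + 3*I)/(v + 7)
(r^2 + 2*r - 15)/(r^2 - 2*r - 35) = (r - 3)/(r - 7)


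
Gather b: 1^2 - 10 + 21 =12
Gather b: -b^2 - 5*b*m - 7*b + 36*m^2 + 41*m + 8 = -b^2 + b*(-5*m - 7) + 36*m^2 + 41*m + 8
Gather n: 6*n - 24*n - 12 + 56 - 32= 12 - 18*n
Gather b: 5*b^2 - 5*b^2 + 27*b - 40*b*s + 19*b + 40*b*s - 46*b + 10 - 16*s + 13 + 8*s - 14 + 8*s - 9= 0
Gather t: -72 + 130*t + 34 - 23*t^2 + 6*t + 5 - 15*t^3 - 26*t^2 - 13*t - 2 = -15*t^3 - 49*t^2 + 123*t - 35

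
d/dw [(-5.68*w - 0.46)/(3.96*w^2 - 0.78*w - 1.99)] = (22.4928*w^2 + 3.6432*w + 10.9444)/(15.6816*w^4 - 6.1776*w^3 - 15.1524*w^2 + 3.1044*w + 3.9601)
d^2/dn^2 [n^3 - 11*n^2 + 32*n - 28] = 6*n - 22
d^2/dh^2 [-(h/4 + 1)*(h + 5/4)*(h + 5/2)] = -3*h/2 - 31/8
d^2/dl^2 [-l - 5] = 0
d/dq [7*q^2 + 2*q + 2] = 14*q + 2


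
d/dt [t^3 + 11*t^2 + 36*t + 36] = 3*t^2 + 22*t + 36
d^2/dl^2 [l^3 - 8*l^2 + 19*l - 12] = 6*l - 16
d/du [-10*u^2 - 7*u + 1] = -20*u - 7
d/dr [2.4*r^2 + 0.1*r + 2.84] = 4.8*r + 0.1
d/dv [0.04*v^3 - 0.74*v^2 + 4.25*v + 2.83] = 0.12*v^2 - 1.48*v + 4.25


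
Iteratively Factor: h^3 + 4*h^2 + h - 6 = (h + 3)*(h^2 + h - 2) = (h - 1)*(h + 3)*(h + 2)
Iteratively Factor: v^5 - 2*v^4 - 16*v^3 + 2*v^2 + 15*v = (v)*(v^4 - 2*v^3 - 16*v^2 + 2*v + 15) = v*(v + 1)*(v^3 - 3*v^2 - 13*v + 15) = v*(v + 1)*(v + 3)*(v^2 - 6*v + 5) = v*(v - 5)*(v + 1)*(v + 3)*(v - 1)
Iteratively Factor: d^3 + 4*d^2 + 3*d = (d)*(d^2 + 4*d + 3) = d*(d + 3)*(d + 1)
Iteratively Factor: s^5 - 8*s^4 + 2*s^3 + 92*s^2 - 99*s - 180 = (s - 4)*(s^4 - 4*s^3 - 14*s^2 + 36*s + 45) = (s - 4)*(s + 3)*(s^3 - 7*s^2 + 7*s + 15) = (s - 5)*(s - 4)*(s + 3)*(s^2 - 2*s - 3) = (s - 5)*(s - 4)*(s - 3)*(s + 3)*(s + 1)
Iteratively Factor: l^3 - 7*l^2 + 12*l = (l - 3)*(l^2 - 4*l) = l*(l - 3)*(l - 4)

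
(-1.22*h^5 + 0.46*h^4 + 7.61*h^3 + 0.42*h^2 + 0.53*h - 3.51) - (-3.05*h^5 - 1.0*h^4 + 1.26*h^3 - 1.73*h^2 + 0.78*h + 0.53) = 1.83*h^5 + 1.46*h^4 + 6.35*h^3 + 2.15*h^2 - 0.25*h - 4.04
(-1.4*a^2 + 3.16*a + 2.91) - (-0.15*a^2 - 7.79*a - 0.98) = -1.25*a^2 + 10.95*a + 3.89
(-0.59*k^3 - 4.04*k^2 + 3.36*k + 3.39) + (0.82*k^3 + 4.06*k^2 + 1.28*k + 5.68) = 0.23*k^3 + 0.0199999999999996*k^2 + 4.64*k + 9.07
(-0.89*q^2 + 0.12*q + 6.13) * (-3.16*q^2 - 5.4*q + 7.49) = 2.8124*q^4 + 4.4268*q^3 - 26.6849*q^2 - 32.2032*q + 45.9137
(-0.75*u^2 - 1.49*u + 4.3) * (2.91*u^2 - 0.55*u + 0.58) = -2.1825*u^4 - 3.9234*u^3 + 12.8975*u^2 - 3.2292*u + 2.494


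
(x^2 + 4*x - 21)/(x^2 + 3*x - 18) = (x + 7)/(x + 6)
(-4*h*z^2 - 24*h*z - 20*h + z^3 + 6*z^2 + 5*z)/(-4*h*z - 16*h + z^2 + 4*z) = (z^2 + 6*z + 5)/(z + 4)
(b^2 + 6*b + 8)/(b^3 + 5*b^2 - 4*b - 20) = (b + 4)/(b^2 + 3*b - 10)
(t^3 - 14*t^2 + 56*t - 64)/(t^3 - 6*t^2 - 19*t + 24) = (t^2 - 6*t + 8)/(t^2 + 2*t - 3)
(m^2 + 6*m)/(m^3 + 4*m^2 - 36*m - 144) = m/(m^2 - 2*m - 24)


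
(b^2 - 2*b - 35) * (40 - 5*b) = -5*b^3 + 50*b^2 + 95*b - 1400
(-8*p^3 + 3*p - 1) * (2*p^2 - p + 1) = -16*p^5 + 8*p^4 - 2*p^3 - 5*p^2 + 4*p - 1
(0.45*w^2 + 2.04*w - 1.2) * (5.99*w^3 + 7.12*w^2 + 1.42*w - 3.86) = 2.6955*w^5 + 15.4236*w^4 + 7.9758*w^3 - 7.3842*w^2 - 9.5784*w + 4.632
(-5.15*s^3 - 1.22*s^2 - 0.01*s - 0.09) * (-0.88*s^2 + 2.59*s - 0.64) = 4.532*s^5 - 12.2649*s^4 + 0.145000000000001*s^3 + 0.8341*s^2 - 0.2267*s + 0.0576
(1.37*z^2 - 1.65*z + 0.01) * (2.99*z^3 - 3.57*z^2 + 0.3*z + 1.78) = 4.0963*z^5 - 9.8244*z^4 + 6.3314*z^3 + 1.9079*z^2 - 2.934*z + 0.0178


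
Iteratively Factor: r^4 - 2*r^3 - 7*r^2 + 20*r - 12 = (r - 2)*(r^3 - 7*r + 6) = (r - 2)^2*(r^2 + 2*r - 3) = (r - 2)^2*(r - 1)*(r + 3)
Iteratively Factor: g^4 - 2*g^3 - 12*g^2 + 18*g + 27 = (g + 3)*(g^3 - 5*g^2 + 3*g + 9) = (g - 3)*(g + 3)*(g^2 - 2*g - 3) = (g - 3)^2*(g + 3)*(g + 1)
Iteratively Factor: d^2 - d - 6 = (d - 3)*(d + 2)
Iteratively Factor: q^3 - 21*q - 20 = (q - 5)*(q^2 + 5*q + 4) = (q - 5)*(q + 4)*(q + 1)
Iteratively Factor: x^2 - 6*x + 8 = (x - 4)*(x - 2)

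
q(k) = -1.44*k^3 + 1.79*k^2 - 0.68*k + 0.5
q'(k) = -4.32*k^2 + 3.58*k - 0.68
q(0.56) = 0.43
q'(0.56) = -0.03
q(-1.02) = 4.58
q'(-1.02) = -8.83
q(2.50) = -12.51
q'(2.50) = -18.73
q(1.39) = -0.85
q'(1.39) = -4.05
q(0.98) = 0.20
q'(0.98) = -1.32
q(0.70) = 0.41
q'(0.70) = -0.29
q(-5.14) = 246.83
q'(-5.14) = -133.21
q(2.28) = -8.81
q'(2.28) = -14.97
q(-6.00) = 380.06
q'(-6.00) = -177.68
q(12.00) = -2238.22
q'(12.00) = -579.80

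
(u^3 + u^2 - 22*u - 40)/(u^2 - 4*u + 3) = (u^3 + u^2 - 22*u - 40)/(u^2 - 4*u + 3)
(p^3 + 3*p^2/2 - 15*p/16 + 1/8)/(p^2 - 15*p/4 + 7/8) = (4*p^2 + 7*p - 2)/(2*(2*p - 7))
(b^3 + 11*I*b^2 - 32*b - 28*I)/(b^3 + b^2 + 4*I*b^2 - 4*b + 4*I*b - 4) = (b + 7*I)/(b + 1)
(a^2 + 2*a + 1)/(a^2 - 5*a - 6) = (a + 1)/(a - 6)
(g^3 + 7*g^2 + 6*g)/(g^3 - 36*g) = (g + 1)/(g - 6)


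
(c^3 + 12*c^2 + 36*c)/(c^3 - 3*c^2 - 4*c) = (c^2 + 12*c + 36)/(c^2 - 3*c - 4)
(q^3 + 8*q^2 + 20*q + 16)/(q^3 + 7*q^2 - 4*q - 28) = (q^2 + 6*q + 8)/(q^2 + 5*q - 14)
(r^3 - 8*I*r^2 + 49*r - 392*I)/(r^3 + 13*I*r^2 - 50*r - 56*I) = (r^2 - 15*I*r - 56)/(r^2 + 6*I*r - 8)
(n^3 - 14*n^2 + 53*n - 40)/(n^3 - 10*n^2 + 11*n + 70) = (n^2 - 9*n + 8)/(n^2 - 5*n - 14)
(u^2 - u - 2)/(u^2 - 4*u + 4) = (u + 1)/(u - 2)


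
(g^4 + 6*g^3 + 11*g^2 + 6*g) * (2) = 2*g^4 + 12*g^3 + 22*g^2 + 12*g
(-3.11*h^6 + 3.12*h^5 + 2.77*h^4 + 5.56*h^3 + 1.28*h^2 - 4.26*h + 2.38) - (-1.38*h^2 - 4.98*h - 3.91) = -3.11*h^6 + 3.12*h^5 + 2.77*h^4 + 5.56*h^3 + 2.66*h^2 + 0.720000000000001*h + 6.29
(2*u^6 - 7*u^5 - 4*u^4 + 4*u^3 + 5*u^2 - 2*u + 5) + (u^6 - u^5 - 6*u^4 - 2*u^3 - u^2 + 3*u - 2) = 3*u^6 - 8*u^5 - 10*u^4 + 2*u^3 + 4*u^2 + u + 3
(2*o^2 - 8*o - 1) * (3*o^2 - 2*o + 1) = 6*o^4 - 28*o^3 + 15*o^2 - 6*o - 1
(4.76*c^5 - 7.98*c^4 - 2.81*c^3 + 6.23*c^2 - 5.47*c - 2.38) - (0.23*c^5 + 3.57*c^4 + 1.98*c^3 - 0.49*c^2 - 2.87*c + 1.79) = 4.53*c^5 - 11.55*c^4 - 4.79*c^3 + 6.72*c^2 - 2.6*c - 4.17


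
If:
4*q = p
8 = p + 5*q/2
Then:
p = 64/13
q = 16/13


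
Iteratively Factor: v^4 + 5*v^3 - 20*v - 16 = (v + 4)*(v^3 + v^2 - 4*v - 4) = (v + 2)*(v + 4)*(v^2 - v - 2) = (v + 1)*(v + 2)*(v + 4)*(v - 2)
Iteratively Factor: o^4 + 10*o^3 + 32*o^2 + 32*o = (o)*(o^3 + 10*o^2 + 32*o + 32) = o*(o + 4)*(o^2 + 6*o + 8) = o*(o + 4)^2*(o + 2)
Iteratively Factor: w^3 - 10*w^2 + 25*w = (w - 5)*(w^2 - 5*w) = w*(w - 5)*(w - 5)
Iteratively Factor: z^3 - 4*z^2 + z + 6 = (z + 1)*(z^2 - 5*z + 6) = (z - 3)*(z + 1)*(z - 2)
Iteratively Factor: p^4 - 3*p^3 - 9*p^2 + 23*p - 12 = (p - 4)*(p^3 + p^2 - 5*p + 3) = (p - 4)*(p - 1)*(p^2 + 2*p - 3) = (p - 4)*(p - 1)^2*(p + 3)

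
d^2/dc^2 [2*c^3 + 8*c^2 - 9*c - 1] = 12*c + 16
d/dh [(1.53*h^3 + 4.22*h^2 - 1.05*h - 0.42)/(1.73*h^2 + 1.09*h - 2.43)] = (2.6469*h^4 + 3.3354*h^3 - 4.7374*h^2 - 19.056*h + 3.0093)/(2.9929*h^4 + 3.7714*h^3 - 7.2197*h^2 - 5.2974*h + 5.9049)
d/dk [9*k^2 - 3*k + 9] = 18*k - 3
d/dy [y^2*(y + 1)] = y*(3*y + 2)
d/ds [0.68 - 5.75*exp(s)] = -5.75*exp(s)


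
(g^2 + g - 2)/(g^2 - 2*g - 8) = (g - 1)/(g - 4)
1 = 1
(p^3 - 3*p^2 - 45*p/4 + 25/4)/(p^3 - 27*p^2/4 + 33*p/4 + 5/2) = (4*p^2 + 8*p - 5)/(4*p^2 - 7*p - 2)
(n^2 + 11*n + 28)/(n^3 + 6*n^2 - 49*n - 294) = (n + 4)/(n^2 - n - 42)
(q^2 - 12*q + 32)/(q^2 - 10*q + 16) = (q - 4)/(q - 2)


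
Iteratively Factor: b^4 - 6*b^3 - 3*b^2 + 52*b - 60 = (b + 3)*(b^3 - 9*b^2 + 24*b - 20) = (b - 2)*(b + 3)*(b^2 - 7*b + 10) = (b - 5)*(b - 2)*(b + 3)*(b - 2)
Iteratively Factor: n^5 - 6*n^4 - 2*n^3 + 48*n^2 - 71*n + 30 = (n - 2)*(n^4 - 4*n^3 - 10*n^2 + 28*n - 15) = (n - 5)*(n - 2)*(n^3 + n^2 - 5*n + 3) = (n - 5)*(n - 2)*(n + 3)*(n^2 - 2*n + 1) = (n - 5)*(n - 2)*(n - 1)*(n + 3)*(n - 1)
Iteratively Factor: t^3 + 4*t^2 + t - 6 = (t + 2)*(t^2 + 2*t - 3) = (t + 2)*(t + 3)*(t - 1)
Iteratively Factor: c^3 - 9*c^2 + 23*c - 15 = (c - 5)*(c^2 - 4*c + 3) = (c - 5)*(c - 1)*(c - 3)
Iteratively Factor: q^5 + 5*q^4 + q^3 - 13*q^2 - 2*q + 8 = (q - 1)*(q^4 + 6*q^3 + 7*q^2 - 6*q - 8) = (q - 1)*(q + 2)*(q^3 + 4*q^2 - q - 4) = (q - 1)*(q + 2)*(q + 4)*(q^2 - 1) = (q - 1)*(q + 1)*(q + 2)*(q + 4)*(q - 1)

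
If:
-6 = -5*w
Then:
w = 6/5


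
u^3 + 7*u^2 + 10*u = u*(u + 2)*(u + 5)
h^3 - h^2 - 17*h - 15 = (h - 5)*(h + 1)*(h + 3)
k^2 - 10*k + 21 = (k - 7)*(k - 3)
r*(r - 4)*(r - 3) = r^3 - 7*r^2 + 12*r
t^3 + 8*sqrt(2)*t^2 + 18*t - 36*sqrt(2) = (t - sqrt(2))*(t + 3*sqrt(2))*(t + 6*sqrt(2))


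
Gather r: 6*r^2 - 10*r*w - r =6*r^2 + r*(-10*w - 1)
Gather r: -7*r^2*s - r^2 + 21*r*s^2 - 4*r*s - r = r^2*(-7*s - 1) + r*(21*s^2 - 4*s - 1)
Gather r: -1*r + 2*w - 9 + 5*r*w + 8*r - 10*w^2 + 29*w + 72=r*(5*w + 7) - 10*w^2 + 31*w + 63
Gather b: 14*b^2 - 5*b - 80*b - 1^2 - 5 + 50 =14*b^2 - 85*b + 44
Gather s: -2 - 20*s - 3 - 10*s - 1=-30*s - 6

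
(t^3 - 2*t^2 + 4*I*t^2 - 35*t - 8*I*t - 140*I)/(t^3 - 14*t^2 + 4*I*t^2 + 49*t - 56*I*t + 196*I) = (t + 5)/(t - 7)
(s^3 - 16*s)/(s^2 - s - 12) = s*(s + 4)/(s + 3)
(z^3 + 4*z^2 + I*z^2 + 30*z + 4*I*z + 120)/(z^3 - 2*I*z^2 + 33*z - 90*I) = (z + 4)/(z - 3*I)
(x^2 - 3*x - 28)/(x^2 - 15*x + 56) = (x + 4)/(x - 8)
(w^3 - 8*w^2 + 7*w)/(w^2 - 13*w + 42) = w*(w - 1)/(w - 6)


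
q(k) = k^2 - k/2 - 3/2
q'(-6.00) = -12.50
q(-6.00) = 37.50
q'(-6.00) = -12.50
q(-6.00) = 37.50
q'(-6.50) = -13.50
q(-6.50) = 44.00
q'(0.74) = 0.98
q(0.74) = -1.32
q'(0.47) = 0.44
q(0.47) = -1.51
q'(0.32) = 0.14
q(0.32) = -1.56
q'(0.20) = -0.10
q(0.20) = -1.56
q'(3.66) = 6.82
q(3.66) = 10.07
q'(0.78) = 1.06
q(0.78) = -1.28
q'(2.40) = 4.30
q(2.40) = 3.06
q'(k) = 2*k - 1/2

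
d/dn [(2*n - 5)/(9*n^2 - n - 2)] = (18*n^2 - 2*n - (2*n - 5)*(18*n - 1) - 4)/(-9*n^2 + n + 2)^2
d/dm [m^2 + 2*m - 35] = 2*m + 2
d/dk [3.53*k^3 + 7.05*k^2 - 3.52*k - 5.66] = 10.59*k^2 + 14.1*k - 3.52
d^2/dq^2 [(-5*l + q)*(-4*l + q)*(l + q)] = -16*l + 6*q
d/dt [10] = 0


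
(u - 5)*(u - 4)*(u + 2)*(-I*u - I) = -I*u^4 + 6*I*u^3 + 5*I*u^2 - 42*I*u - 40*I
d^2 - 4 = (d - 2)*(d + 2)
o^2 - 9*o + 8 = (o - 8)*(o - 1)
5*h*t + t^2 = t*(5*h + t)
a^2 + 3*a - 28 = (a - 4)*(a + 7)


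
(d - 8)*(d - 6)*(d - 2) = d^3 - 16*d^2 + 76*d - 96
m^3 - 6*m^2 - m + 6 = (m - 6)*(m - 1)*(m + 1)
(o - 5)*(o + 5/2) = o^2 - 5*o/2 - 25/2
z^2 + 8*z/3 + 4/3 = (z + 2/3)*(z + 2)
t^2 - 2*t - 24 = (t - 6)*(t + 4)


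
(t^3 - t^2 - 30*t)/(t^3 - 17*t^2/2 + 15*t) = 2*(t + 5)/(2*t - 5)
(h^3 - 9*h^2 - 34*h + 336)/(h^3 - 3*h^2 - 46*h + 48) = (h - 7)/(h - 1)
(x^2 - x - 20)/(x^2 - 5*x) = (x + 4)/x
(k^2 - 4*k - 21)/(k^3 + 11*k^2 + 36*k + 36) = (k - 7)/(k^2 + 8*k + 12)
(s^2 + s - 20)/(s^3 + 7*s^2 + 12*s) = (s^2 + s - 20)/(s*(s^2 + 7*s + 12))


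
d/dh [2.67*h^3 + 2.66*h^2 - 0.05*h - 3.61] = 8.01*h^2 + 5.32*h - 0.05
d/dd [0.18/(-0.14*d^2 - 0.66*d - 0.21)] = (0.0504*d + 0.1188)/(0.14*d^2 + 0.66*d + 0.21)^2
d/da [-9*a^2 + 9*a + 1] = 9 - 18*a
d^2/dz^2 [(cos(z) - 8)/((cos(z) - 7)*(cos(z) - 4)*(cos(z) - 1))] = 2*(2368*(1 - cos(z)^2)^2 - 84*sin(z)^6 - 2*cos(z)^7 - 30*cos(z)^6 - 519*cos(z)^5 - 2727*cos(z)^3 + 422*cos(z)^2 + 13528*cos(z) - 10672)/((cos(z) - 7)^3*(cos(z) - 4)^3*(cos(z) - 1)^3)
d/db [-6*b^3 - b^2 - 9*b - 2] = -18*b^2 - 2*b - 9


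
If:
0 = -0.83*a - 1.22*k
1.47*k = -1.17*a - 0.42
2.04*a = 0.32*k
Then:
No Solution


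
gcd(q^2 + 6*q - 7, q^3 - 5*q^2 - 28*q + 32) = q - 1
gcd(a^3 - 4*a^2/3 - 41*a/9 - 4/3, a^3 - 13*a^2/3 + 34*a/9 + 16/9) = a + 1/3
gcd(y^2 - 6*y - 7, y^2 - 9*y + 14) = y - 7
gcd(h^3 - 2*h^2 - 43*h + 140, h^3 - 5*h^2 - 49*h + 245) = h^2 + 2*h - 35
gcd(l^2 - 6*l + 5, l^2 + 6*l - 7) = l - 1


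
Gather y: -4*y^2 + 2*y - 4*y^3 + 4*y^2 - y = -4*y^3 + y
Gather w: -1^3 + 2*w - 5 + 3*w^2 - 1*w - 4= 3*w^2 + w - 10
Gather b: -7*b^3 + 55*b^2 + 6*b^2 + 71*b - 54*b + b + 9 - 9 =-7*b^3 + 61*b^2 + 18*b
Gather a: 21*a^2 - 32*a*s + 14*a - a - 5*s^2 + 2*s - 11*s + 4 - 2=21*a^2 + a*(13 - 32*s) - 5*s^2 - 9*s + 2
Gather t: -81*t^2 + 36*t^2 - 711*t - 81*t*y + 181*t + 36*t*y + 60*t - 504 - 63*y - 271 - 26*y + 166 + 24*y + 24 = -45*t^2 + t*(-45*y - 470) - 65*y - 585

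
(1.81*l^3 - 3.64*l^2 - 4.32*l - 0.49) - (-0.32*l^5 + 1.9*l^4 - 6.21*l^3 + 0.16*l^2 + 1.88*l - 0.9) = 0.32*l^5 - 1.9*l^4 + 8.02*l^3 - 3.8*l^2 - 6.2*l + 0.41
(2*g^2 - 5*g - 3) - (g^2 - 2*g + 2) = g^2 - 3*g - 5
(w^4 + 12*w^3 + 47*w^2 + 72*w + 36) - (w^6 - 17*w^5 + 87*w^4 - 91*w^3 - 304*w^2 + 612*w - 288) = -w^6 + 17*w^5 - 86*w^4 + 103*w^3 + 351*w^2 - 540*w + 324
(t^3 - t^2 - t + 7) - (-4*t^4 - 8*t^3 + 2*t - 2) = 4*t^4 + 9*t^3 - t^2 - 3*t + 9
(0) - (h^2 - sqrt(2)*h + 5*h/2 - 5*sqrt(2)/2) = -h^2 - 5*h/2 + sqrt(2)*h + 5*sqrt(2)/2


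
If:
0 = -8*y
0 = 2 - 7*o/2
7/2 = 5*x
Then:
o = 4/7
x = 7/10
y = 0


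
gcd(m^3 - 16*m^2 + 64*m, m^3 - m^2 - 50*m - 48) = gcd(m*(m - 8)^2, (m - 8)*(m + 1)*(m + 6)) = m - 8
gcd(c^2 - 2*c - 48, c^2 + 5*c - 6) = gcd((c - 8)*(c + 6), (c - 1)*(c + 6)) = c + 6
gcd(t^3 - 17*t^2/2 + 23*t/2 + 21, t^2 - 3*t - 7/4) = t - 7/2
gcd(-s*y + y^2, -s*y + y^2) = -s*y + y^2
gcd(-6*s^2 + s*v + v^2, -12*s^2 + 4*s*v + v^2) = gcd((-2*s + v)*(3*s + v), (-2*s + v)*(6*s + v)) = 2*s - v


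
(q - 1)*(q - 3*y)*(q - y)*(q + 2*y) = q^4 - 2*q^3*y - q^3 - 5*q^2*y^2 + 2*q^2*y + 6*q*y^3 + 5*q*y^2 - 6*y^3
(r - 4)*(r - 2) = r^2 - 6*r + 8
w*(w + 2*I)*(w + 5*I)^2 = w^4 + 12*I*w^3 - 45*w^2 - 50*I*w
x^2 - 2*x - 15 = (x - 5)*(x + 3)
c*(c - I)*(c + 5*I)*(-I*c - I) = -I*c^4 + 4*c^3 - I*c^3 + 4*c^2 - 5*I*c^2 - 5*I*c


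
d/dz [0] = 0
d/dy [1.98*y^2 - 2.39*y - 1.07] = 3.96*y - 2.39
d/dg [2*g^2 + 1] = 4*g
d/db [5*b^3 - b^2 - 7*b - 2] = 15*b^2 - 2*b - 7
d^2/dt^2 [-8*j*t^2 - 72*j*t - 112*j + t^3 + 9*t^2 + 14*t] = -16*j + 6*t + 18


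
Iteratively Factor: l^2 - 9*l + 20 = (l - 5)*(l - 4)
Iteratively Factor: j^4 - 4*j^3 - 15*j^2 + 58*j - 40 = (j - 5)*(j^3 + j^2 - 10*j + 8) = (j - 5)*(j - 1)*(j^2 + 2*j - 8) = (j - 5)*(j - 2)*(j - 1)*(j + 4)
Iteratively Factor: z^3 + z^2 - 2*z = (z - 1)*(z^2 + 2*z) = z*(z - 1)*(z + 2)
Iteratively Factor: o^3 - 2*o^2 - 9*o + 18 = (o + 3)*(o^2 - 5*o + 6) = (o - 3)*(o + 3)*(o - 2)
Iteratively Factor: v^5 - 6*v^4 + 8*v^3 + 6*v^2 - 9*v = (v - 3)*(v^4 - 3*v^3 - v^2 + 3*v) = (v - 3)*(v + 1)*(v^3 - 4*v^2 + 3*v) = (v - 3)^2*(v + 1)*(v^2 - v) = v*(v - 3)^2*(v + 1)*(v - 1)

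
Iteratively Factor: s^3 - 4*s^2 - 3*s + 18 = (s - 3)*(s^2 - s - 6) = (s - 3)^2*(s + 2)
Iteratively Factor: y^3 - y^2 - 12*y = (y - 4)*(y^2 + 3*y) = (y - 4)*(y + 3)*(y)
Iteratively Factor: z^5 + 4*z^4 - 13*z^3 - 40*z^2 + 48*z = (z)*(z^4 + 4*z^3 - 13*z^2 - 40*z + 48) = z*(z - 3)*(z^3 + 7*z^2 + 8*z - 16) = z*(z - 3)*(z - 1)*(z^2 + 8*z + 16) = z*(z - 3)*(z - 1)*(z + 4)*(z + 4)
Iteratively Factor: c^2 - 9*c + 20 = (c - 4)*(c - 5)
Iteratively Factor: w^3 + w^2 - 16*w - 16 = (w + 1)*(w^2 - 16) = (w - 4)*(w + 1)*(w + 4)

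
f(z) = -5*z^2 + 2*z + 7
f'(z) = 2 - 10*z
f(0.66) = 6.14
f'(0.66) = -4.60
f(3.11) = -35.14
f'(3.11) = -29.10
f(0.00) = 7.00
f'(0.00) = 2.00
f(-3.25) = -52.31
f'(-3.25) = 34.50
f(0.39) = 7.02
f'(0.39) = -1.90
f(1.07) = 3.42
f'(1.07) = -8.70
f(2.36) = -16.13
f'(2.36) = -21.60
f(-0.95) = 0.59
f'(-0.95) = 11.50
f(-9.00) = -416.00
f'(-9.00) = 92.00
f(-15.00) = -1148.00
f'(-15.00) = 152.00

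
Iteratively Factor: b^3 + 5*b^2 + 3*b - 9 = (b - 1)*(b^2 + 6*b + 9) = (b - 1)*(b + 3)*(b + 3)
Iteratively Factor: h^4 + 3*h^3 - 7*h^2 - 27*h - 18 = (h + 3)*(h^3 - 7*h - 6) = (h + 2)*(h + 3)*(h^2 - 2*h - 3) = (h - 3)*(h + 2)*(h + 3)*(h + 1)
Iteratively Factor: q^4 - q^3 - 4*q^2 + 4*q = (q)*(q^3 - q^2 - 4*q + 4) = q*(q - 1)*(q^2 - 4) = q*(q - 2)*(q - 1)*(q + 2)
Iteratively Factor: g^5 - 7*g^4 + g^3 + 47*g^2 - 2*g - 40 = (g - 4)*(g^4 - 3*g^3 - 11*g^2 + 3*g + 10) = (g - 5)*(g - 4)*(g^3 + 2*g^2 - g - 2) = (g - 5)*(g - 4)*(g + 1)*(g^2 + g - 2) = (g - 5)*(g - 4)*(g - 1)*(g + 1)*(g + 2)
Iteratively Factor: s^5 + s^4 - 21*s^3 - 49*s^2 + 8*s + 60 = (s + 2)*(s^4 - s^3 - 19*s^2 - 11*s + 30) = (s + 2)^2*(s^3 - 3*s^2 - 13*s + 15) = (s + 2)^2*(s + 3)*(s^2 - 6*s + 5) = (s - 5)*(s + 2)^2*(s + 3)*(s - 1)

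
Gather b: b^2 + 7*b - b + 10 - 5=b^2 + 6*b + 5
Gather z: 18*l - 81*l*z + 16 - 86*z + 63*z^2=18*l + 63*z^2 + z*(-81*l - 86) + 16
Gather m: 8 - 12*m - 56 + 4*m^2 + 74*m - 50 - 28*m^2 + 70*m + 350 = -24*m^2 + 132*m + 252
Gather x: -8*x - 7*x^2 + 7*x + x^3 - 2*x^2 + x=x^3 - 9*x^2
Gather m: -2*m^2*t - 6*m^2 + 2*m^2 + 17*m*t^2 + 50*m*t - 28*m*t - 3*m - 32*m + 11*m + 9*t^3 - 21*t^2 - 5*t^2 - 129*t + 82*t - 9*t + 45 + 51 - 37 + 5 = m^2*(-2*t - 4) + m*(17*t^2 + 22*t - 24) + 9*t^3 - 26*t^2 - 56*t + 64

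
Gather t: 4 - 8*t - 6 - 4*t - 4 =-12*t - 6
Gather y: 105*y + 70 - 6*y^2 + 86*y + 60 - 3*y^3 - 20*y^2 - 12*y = -3*y^3 - 26*y^2 + 179*y + 130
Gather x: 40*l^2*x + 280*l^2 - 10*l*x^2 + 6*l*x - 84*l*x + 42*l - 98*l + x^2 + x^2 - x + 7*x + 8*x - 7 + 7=280*l^2 - 56*l + x^2*(2 - 10*l) + x*(40*l^2 - 78*l + 14)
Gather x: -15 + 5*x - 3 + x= 6*x - 18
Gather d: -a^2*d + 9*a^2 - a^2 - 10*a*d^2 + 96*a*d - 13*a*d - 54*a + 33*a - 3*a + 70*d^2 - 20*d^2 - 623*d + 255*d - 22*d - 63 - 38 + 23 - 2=8*a^2 - 24*a + d^2*(50 - 10*a) + d*(-a^2 + 83*a - 390) - 80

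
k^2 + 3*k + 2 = (k + 1)*(k + 2)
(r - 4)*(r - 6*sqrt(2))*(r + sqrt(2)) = r^3 - 5*sqrt(2)*r^2 - 4*r^2 - 12*r + 20*sqrt(2)*r + 48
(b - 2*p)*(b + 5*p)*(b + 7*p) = b^3 + 10*b^2*p + 11*b*p^2 - 70*p^3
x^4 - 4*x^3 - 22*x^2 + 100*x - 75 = (x - 5)*(x - 3)*(x - 1)*(x + 5)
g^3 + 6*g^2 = g^2*(g + 6)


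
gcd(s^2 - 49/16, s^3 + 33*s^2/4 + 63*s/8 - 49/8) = s + 7/4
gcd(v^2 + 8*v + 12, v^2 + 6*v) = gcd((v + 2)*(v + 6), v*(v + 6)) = v + 6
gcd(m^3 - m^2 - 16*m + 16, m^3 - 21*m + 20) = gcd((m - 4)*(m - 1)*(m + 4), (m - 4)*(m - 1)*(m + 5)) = m^2 - 5*m + 4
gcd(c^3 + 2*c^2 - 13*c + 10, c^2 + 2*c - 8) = c - 2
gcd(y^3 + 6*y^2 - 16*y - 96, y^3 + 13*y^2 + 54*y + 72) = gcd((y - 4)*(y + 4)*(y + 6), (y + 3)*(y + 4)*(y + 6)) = y^2 + 10*y + 24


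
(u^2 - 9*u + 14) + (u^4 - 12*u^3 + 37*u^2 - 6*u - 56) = u^4 - 12*u^3 + 38*u^2 - 15*u - 42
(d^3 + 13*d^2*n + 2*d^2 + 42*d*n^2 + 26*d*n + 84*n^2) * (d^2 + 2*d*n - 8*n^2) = d^5 + 15*d^4*n + 2*d^4 + 60*d^3*n^2 + 30*d^3*n - 20*d^2*n^3 + 120*d^2*n^2 - 336*d*n^4 - 40*d*n^3 - 672*n^4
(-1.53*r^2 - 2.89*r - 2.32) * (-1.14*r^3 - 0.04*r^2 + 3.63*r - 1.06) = 1.7442*r^5 + 3.3558*r^4 - 2.7935*r^3 - 8.7761*r^2 - 5.3582*r + 2.4592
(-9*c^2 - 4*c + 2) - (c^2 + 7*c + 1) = -10*c^2 - 11*c + 1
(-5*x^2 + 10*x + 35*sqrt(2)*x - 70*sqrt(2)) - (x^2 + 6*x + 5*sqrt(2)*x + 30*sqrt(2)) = -6*x^2 + 4*x + 30*sqrt(2)*x - 100*sqrt(2)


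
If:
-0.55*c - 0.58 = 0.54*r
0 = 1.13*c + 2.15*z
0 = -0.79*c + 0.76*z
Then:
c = 0.00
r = -1.07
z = 0.00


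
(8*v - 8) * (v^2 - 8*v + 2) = 8*v^3 - 72*v^2 + 80*v - 16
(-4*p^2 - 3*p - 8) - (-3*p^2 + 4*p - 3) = -p^2 - 7*p - 5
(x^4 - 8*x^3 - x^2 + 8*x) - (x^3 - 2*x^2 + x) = x^4 - 9*x^3 + x^2 + 7*x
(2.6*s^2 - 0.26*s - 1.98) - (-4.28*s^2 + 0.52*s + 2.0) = 6.88*s^2 - 0.78*s - 3.98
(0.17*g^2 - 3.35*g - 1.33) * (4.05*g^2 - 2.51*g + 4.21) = 0.6885*g^4 - 13.9942*g^3 + 3.7377*g^2 - 10.7652*g - 5.5993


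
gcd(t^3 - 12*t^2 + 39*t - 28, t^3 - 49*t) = t - 7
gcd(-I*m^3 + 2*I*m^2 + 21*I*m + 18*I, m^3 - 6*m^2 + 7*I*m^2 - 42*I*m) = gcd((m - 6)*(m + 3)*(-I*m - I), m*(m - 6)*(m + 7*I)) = m - 6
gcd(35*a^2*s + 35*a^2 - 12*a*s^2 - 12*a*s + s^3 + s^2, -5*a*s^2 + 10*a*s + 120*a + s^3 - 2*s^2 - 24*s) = -5*a + s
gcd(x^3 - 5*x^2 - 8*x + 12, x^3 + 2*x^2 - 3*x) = x - 1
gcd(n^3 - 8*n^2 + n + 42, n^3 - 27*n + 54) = n - 3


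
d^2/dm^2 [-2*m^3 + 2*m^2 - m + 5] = 4 - 12*m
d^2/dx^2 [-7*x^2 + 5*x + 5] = -14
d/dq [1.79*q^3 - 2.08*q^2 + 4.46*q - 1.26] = 5.37*q^2 - 4.16*q + 4.46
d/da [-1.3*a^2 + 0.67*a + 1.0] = 0.67 - 2.6*a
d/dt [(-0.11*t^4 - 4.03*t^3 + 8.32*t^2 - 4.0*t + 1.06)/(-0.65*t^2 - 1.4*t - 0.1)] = (0.143*t^5 + 3.0815*t^4 + 11.328*t^3 - 13.039*t^2 - 0.286*t + 1.884)/(0.4225*t^4 + 1.82*t^3 + 2.09*t^2 + 0.28*t + 0.01)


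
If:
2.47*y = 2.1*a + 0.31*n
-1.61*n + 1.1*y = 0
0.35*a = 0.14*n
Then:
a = 0.00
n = 0.00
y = 0.00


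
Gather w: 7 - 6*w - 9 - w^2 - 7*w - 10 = -w^2 - 13*w - 12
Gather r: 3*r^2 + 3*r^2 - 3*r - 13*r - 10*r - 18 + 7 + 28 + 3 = 6*r^2 - 26*r + 20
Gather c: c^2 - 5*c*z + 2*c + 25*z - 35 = c^2 + c*(2 - 5*z) + 25*z - 35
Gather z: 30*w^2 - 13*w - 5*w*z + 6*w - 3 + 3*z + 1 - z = 30*w^2 - 7*w + z*(2 - 5*w) - 2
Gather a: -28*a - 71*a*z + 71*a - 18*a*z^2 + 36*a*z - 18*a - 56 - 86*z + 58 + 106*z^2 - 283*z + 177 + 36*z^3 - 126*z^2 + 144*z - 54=a*(-18*z^2 - 35*z + 25) + 36*z^3 - 20*z^2 - 225*z + 125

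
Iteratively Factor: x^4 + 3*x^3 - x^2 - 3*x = (x + 1)*(x^3 + 2*x^2 - 3*x) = (x - 1)*(x + 1)*(x^2 + 3*x) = x*(x - 1)*(x + 1)*(x + 3)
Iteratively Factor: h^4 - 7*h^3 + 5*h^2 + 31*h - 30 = (h + 2)*(h^3 - 9*h^2 + 23*h - 15) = (h - 5)*(h + 2)*(h^2 - 4*h + 3) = (h - 5)*(h - 3)*(h + 2)*(h - 1)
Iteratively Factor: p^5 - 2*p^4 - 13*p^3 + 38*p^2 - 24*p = (p)*(p^4 - 2*p^3 - 13*p^2 + 38*p - 24) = p*(p - 1)*(p^3 - p^2 - 14*p + 24) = p*(p - 1)*(p + 4)*(p^2 - 5*p + 6) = p*(p - 3)*(p - 1)*(p + 4)*(p - 2)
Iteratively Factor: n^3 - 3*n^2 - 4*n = (n)*(n^2 - 3*n - 4) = n*(n + 1)*(n - 4)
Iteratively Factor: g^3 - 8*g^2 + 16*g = (g)*(g^2 - 8*g + 16) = g*(g - 4)*(g - 4)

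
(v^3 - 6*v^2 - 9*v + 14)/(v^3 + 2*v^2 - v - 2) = (v - 7)/(v + 1)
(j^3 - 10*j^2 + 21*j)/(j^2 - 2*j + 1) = j*(j^2 - 10*j + 21)/(j^2 - 2*j + 1)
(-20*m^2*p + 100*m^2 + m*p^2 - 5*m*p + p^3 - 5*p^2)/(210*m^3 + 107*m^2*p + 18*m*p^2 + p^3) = (-4*m*p + 20*m + p^2 - 5*p)/(42*m^2 + 13*m*p + p^2)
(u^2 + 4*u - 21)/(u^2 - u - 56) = (u - 3)/(u - 8)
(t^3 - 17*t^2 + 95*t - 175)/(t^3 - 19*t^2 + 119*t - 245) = (t - 5)/(t - 7)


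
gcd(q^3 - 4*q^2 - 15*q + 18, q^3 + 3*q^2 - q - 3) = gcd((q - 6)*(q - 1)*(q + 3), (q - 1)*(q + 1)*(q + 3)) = q^2 + 2*q - 3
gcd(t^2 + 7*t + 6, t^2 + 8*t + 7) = t + 1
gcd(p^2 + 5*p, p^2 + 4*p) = p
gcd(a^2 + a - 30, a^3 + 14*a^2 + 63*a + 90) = a + 6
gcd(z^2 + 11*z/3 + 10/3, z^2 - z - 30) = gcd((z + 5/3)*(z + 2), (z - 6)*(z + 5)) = 1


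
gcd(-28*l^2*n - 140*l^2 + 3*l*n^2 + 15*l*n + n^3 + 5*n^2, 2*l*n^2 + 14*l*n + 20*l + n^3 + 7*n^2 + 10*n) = n + 5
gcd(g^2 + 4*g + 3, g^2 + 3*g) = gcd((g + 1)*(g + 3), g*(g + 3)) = g + 3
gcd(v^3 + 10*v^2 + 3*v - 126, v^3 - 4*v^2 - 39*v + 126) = v^2 + 3*v - 18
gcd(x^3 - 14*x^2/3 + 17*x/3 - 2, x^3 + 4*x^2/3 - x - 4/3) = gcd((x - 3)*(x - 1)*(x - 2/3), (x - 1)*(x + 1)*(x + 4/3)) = x - 1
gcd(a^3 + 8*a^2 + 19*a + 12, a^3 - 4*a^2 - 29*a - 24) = a^2 + 4*a + 3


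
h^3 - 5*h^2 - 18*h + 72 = (h - 6)*(h - 3)*(h + 4)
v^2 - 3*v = v*(v - 3)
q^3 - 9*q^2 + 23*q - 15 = (q - 5)*(q - 3)*(q - 1)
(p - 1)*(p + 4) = p^2 + 3*p - 4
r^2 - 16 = (r - 4)*(r + 4)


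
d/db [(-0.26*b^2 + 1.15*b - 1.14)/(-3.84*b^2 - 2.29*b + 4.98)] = (5.0114*b^2 - 11.3448*b + 3.1164)/(14.7456*b^4 + 17.5872*b^3 - 33.0023*b^2 - 22.8084*b + 24.8004)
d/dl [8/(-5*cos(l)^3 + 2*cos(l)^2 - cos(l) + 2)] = 8*(-15*cos(l)^2 + 4*cos(l) - 1)*sin(l)/(5*cos(l)^3 - 2*cos(l)^2 + cos(l) - 2)^2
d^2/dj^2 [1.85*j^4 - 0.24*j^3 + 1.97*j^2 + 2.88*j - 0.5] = 22.2*j^2 - 1.44*j + 3.94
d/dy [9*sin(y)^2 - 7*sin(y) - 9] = (18*sin(y) - 7)*cos(y)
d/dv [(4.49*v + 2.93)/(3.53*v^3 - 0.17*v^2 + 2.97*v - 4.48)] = (-31.6994*v^3 - 30.2654*v^2 + 0.9962*v - 28.8173)/(12.4609*v^6 - 1.2002*v^5 + 20.9971*v^4 - 32.6386*v^3 + 10.3441*v^2 - 26.6112*v + 20.0704)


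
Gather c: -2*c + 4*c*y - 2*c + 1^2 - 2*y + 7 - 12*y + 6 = c*(4*y - 4) - 14*y + 14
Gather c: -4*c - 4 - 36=-4*c - 40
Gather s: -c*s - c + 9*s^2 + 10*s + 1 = -c + 9*s^2 + s*(10 - c) + 1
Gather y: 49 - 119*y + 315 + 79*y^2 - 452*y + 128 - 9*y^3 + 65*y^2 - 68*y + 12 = -9*y^3 + 144*y^2 - 639*y + 504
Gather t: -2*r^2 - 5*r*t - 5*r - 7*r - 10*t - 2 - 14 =-2*r^2 - 12*r + t*(-5*r - 10) - 16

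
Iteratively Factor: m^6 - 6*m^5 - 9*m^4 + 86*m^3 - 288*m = (m - 4)*(m^5 - 2*m^4 - 17*m^3 + 18*m^2 + 72*m) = (m - 4)^2*(m^4 + 2*m^3 - 9*m^2 - 18*m) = m*(m - 4)^2*(m^3 + 2*m^2 - 9*m - 18) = m*(m - 4)^2*(m + 2)*(m^2 - 9) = m*(m - 4)^2*(m - 3)*(m + 2)*(m + 3)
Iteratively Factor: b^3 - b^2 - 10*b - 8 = (b + 1)*(b^2 - 2*b - 8) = (b - 4)*(b + 1)*(b + 2)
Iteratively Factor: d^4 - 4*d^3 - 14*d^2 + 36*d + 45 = (d + 1)*(d^3 - 5*d^2 - 9*d + 45) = (d - 3)*(d + 1)*(d^2 - 2*d - 15) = (d - 5)*(d - 3)*(d + 1)*(d + 3)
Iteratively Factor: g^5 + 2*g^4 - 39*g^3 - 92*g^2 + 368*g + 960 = (g + 4)*(g^4 - 2*g^3 - 31*g^2 + 32*g + 240) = (g + 3)*(g + 4)*(g^3 - 5*g^2 - 16*g + 80) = (g + 3)*(g + 4)^2*(g^2 - 9*g + 20) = (g - 4)*(g + 3)*(g + 4)^2*(g - 5)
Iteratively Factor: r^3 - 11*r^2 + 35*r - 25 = (r - 5)*(r^2 - 6*r + 5) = (r - 5)*(r - 1)*(r - 5)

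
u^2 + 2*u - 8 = (u - 2)*(u + 4)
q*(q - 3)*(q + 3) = q^3 - 9*q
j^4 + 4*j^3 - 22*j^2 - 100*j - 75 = (j - 5)*(j + 1)*(j + 3)*(j + 5)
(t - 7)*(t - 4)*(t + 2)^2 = t^4 - 7*t^3 - 12*t^2 + 68*t + 112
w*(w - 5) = w^2 - 5*w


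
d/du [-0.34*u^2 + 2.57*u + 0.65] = 2.57 - 0.68*u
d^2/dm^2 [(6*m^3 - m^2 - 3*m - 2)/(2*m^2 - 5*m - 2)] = 16*(19*m^3 + 18*m^2 + 12*m - 4)/(8*m^6 - 60*m^5 + 126*m^4 - 5*m^3 - 126*m^2 - 60*m - 8)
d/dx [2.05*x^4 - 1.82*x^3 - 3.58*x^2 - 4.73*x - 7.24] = 8.2*x^3 - 5.46*x^2 - 7.16*x - 4.73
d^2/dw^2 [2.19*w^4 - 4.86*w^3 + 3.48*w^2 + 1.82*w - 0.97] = 26.28*w^2 - 29.16*w + 6.96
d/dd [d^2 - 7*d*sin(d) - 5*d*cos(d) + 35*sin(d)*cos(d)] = 5*d*sin(d) - 7*d*cos(d) + 2*d - 7*sin(d) - 5*cos(d) + 35*cos(2*d)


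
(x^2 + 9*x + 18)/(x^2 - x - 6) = (x^2 + 9*x + 18)/(x^2 - x - 6)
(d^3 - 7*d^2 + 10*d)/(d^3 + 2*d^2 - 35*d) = (d - 2)/(d + 7)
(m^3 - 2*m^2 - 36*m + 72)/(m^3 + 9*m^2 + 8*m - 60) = (m - 6)/(m + 5)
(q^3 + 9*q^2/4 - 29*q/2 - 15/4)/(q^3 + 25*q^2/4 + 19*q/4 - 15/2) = (4*q^2 - 11*q - 3)/(4*q^2 + 5*q - 6)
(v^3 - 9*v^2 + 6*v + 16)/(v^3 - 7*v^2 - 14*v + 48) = (v + 1)/(v + 3)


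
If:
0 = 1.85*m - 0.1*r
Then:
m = 0.0540540540540541*r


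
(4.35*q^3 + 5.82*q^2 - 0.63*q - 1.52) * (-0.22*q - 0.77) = -0.957*q^4 - 4.6299*q^3 - 4.3428*q^2 + 0.8195*q + 1.1704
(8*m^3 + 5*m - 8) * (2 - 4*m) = -32*m^4 + 16*m^3 - 20*m^2 + 42*m - 16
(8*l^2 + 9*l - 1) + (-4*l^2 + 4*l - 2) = 4*l^2 + 13*l - 3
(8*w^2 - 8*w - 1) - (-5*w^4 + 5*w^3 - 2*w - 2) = 5*w^4 - 5*w^3 + 8*w^2 - 6*w + 1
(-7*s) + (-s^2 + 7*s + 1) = 1 - s^2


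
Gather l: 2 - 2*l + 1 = 3 - 2*l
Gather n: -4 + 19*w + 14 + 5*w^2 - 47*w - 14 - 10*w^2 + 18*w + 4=-5*w^2 - 10*w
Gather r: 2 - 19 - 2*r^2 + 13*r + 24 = -2*r^2 + 13*r + 7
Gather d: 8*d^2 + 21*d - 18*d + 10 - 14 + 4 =8*d^2 + 3*d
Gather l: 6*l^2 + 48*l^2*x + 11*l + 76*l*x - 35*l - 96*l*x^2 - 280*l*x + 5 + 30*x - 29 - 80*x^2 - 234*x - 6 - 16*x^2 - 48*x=l^2*(48*x + 6) + l*(-96*x^2 - 204*x - 24) - 96*x^2 - 252*x - 30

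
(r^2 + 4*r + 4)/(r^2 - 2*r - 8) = (r + 2)/(r - 4)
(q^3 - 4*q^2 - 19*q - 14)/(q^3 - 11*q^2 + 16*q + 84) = (q + 1)/(q - 6)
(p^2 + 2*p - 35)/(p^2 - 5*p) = (p + 7)/p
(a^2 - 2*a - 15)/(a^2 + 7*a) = (a^2 - 2*a - 15)/(a*(a + 7))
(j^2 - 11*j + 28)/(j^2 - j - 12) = (j - 7)/(j + 3)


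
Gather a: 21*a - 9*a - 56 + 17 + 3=12*a - 36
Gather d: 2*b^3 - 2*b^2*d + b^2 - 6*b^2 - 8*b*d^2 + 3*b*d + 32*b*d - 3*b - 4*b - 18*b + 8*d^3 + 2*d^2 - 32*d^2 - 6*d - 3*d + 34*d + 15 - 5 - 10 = 2*b^3 - 5*b^2 - 25*b + 8*d^3 + d^2*(-8*b - 30) + d*(-2*b^2 + 35*b + 25)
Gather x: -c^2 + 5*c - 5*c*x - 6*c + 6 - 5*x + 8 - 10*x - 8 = -c^2 - c + x*(-5*c - 15) + 6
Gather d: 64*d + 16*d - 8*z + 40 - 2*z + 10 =80*d - 10*z + 50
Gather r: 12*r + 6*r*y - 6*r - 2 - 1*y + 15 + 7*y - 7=r*(6*y + 6) + 6*y + 6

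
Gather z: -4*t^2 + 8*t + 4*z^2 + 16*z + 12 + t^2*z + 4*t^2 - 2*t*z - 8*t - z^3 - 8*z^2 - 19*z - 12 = -z^3 - 4*z^2 + z*(t^2 - 2*t - 3)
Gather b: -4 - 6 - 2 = -12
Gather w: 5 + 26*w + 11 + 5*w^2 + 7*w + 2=5*w^2 + 33*w + 18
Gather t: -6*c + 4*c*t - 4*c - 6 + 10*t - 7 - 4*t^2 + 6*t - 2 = -10*c - 4*t^2 + t*(4*c + 16) - 15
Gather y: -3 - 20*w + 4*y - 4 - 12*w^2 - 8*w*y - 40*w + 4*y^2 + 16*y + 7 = -12*w^2 - 60*w + 4*y^2 + y*(20 - 8*w)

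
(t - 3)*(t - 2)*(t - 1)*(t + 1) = t^4 - 5*t^3 + 5*t^2 + 5*t - 6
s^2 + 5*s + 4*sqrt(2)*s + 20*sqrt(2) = (s + 5)*(s + 4*sqrt(2))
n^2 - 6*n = n*(n - 6)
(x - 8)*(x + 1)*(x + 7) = x^3 - 57*x - 56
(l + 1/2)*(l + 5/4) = l^2 + 7*l/4 + 5/8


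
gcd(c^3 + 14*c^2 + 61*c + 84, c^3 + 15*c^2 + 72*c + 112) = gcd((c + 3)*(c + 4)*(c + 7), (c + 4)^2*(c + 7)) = c^2 + 11*c + 28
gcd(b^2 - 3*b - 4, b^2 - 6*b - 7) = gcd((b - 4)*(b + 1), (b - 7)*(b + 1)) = b + 1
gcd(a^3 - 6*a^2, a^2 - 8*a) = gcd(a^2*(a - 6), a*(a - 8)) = a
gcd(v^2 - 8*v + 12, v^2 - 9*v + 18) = v - 6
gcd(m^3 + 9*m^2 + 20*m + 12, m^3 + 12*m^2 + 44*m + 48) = m^2 + 8*m + 12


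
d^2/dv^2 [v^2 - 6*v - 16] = 2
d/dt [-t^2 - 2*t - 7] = -2*t - 2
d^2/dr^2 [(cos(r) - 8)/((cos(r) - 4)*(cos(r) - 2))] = (26*(1 - cos(r)^2)^2 - cos(r)^5 - 94*cos(r)^3 - 12*cos(r)^2 + 560*cos(r) - 378)/((cos(r) - 4)^3*(cos(r) - 2)^3)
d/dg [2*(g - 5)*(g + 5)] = 4*g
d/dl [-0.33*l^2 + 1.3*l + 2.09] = 1.3 - 0.66*l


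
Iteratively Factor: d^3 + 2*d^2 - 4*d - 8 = (d + 2)*(d^2 - 4) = (d - 2)*(d + 2)*(d + 2)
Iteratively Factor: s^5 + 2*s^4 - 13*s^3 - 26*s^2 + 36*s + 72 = (s + 3)*(s^4 - s^3 - 10*s^2 + 4*s + 24) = (s - 3)*(s + 3)*(s^3 + 2*s^2 - 4*s - 8) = (s - 3)*(s - 2)*(s + 3)*(s^2 + 4*s + 4) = (s - 3)*(s - 2)*(s + 2)*(s + 3)*(s + 2)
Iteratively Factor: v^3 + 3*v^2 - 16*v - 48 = (v + 4)*(v^2 - v - 12) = (v + 3)*(v + 4)*(v - 4)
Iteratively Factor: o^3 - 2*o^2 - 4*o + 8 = (o - 2)*(o^2 - 4) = (o - 2)*(o + 2)*(o - 2)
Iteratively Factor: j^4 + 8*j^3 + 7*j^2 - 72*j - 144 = (j - 3)*(j^3 + 11*j^2 + 40*j + 48) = (j - 3)*(j + 3)*(j^2 + 8*j + 16) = (j - 3)*(j + 3)*(j + 4)*(j + 4)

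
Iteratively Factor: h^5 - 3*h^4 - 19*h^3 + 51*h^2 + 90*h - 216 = (h - 4)*(h^4 + h^3 - 15*h^2 - 9*h + 54) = (h - 4)*(h - 2)*(h^3 + 3*h^2 - 9*h - 27) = (h - 4)*(h - 3)*(h - 2)*(h^2 + 6*h + 9) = (h - 4)*(h - 3)*(h - 2)*(h + 3)*(h + 3)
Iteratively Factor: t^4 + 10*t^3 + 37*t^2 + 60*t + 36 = (t + 3)*(t^3 + 7*t^2 + 16*t + 12) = (t + 3)^2*(t^2 + 4*t + 4) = (t + 2)*(t + 3)^2*(t + 2)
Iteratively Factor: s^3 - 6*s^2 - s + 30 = (s + 2)*(s^2 - 8*s + 15) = (s - 3)*(s + 2)*(s - 5)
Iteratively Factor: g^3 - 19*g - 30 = (g + 2)*(g^2 - 2*g - 15) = (g + 2)*(g + 3)*(g - 5)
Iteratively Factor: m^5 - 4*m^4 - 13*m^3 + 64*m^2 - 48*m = (m - 4)*(m^4 - 13*m^2 + 12*m) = m*(m - 4)*(m^3 - 13*m + 12) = m*(m - 4)*(m - 3)*(m^2 + 3*m - 4) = m*(m - 4)*(m - 3)*(m + 4)*(m - 1)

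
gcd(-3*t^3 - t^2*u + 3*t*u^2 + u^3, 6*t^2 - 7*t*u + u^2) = t - u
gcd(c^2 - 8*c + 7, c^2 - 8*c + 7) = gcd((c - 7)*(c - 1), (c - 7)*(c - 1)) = c^2 - 8*c + 7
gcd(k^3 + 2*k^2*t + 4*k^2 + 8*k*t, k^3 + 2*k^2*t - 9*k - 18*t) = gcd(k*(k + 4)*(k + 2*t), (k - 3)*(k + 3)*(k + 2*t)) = k + 2*t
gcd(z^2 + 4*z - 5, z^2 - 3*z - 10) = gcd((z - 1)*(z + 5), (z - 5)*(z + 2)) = 1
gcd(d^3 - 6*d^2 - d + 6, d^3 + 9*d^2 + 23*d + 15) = d + 1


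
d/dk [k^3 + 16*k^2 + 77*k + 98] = 3*k^2 + 32*k + 77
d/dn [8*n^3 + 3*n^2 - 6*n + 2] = 24*n^2 + 6*n - 6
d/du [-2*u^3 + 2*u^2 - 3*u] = -6*u^2 + 4*u - 3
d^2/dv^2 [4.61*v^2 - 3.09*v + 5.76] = 9.22000000000000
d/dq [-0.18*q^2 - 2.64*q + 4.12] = -0.36*q - 2.64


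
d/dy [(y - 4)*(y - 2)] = 2*y - 6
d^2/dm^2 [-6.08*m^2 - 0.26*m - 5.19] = -12.1600000000000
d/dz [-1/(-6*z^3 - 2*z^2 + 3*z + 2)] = (-18*z^2 - 4*z + 3)/(6*z^3 + 2*z^2 - 3*z - 2)^2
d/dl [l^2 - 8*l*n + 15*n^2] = 2*l - 8*n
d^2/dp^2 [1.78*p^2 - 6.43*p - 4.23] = 3.56000000000000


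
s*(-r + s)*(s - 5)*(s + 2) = -r*s^3 + 3*r*s^2 + 10*r*s + s^4 - 3*s^3 - 10*s^2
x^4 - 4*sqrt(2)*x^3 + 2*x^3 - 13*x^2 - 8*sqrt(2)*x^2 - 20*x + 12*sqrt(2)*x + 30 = (x - 1)*(x + 3)*(x - 5*sqrt(2))*(x + sqrt(2))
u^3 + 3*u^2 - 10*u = u*(u - 2)*(u + 5)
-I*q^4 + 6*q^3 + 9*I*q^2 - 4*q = q*(q + I)*(q + 4*I)*(-I*q + 1)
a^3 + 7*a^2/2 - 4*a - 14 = (a - 2)*(a + 2)*(a + 7/2)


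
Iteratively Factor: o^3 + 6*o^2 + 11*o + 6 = (o + 2)*(o^2 + 4*o + 3) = (o + 2)*(o + 3)*(o + 1)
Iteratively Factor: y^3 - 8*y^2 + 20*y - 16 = (y - 2)*(y^2 - 6*y + 8) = (y - 4)*(y - 2)*(y - 2)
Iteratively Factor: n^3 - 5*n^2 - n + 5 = (n + 1)*(n^2 - 6*n + 5) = (n - 5)*(n + 1)*(n - 1)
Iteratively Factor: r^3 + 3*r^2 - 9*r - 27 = (r + 3)*(r^2 - 9) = (r + 3)^2*(r - 3)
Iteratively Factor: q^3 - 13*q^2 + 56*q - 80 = (q - 5)*(q^2 - 8*q + 16) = (q - 5)*(q - 4)*(q - 4)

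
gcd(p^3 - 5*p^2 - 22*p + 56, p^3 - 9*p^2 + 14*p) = p^2 - 9*p + 14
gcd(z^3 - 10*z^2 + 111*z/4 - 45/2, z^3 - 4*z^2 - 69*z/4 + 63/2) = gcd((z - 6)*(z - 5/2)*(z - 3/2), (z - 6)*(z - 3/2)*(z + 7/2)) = z^2 - 15*z/2 + 9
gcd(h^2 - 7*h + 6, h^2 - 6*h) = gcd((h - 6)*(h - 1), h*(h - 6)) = h - 6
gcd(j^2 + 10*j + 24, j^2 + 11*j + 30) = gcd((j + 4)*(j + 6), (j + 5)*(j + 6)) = j + 6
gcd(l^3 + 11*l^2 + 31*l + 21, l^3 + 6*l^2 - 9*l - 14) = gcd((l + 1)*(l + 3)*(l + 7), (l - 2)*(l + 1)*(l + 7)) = l^2 + 8*l + 7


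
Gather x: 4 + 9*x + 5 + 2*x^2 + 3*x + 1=2*x^2 + 12*x + 10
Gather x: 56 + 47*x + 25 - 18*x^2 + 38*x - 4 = -18*x^2 + 85*x + 77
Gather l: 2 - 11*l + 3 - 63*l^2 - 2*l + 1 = -63*l^2 - 13*l + 6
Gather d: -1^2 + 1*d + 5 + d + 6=2*d + 10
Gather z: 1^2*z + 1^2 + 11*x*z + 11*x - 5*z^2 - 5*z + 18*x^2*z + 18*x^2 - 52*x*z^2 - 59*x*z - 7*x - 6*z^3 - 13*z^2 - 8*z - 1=18*x^2 + 4*x - 6*z^3 + z^2*(-52*x - 18) + z*(18*x^2 - 48*x - 12)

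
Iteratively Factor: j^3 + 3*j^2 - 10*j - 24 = (j + 2)*(j^2 + j - 12) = (j + 2)*(j + 4)*(j - 3)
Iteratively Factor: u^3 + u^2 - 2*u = (u + 2)*(u^2 - u) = u*(u + 2)*(u - 1)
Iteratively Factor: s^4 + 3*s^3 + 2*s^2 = (s)*(s^3 + 3*s^2 + 2*s) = s*(s + 2)*(s^2 + s) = s^2*(s + 2)*(s + 1)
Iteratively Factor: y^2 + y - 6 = (y + 3)*(y - 2)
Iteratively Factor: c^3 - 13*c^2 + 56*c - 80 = (c - 5)*(c^2 - 8*c + 16) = (c - 5)*(c - 4)*(c - 4)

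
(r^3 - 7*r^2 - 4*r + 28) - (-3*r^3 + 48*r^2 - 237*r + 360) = 4*r^3 - 55*r^2 + 233*r - 332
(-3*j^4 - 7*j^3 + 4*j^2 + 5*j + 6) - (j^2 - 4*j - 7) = -3*j^4 - 7*j^3 + 3*j^2 + 9*j + 13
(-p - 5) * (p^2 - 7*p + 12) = -p^3 + 2*p^2 + 23*p - 60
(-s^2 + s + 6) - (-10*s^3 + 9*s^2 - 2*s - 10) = 10*s^3 - 10*s^2 + 3*s + 16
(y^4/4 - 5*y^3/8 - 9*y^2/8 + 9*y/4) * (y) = y^5/4 - 5*y^4/8 - 9*y^3/8 + 9*y^2/4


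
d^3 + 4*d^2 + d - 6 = (d - 1)*(d + 2)*(d + 3)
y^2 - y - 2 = (y - 2)*(y + 1)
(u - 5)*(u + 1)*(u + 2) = u^3 - 2*u^2 - 13*u - 10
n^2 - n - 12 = (n - 4)*(n + 3)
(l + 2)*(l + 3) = l^2 + 5*l + 6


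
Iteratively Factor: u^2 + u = (u + 1)*(u)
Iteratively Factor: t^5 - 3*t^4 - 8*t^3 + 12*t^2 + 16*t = (t - 4)*(t^4 + t^3 - 4*t^2 - 4*t) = (t - 4)*(t - 2)*(t^3 + 3*t^2 + 2*t) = (t - 4)*(t - 2)*(t + 1)*(t^2 + 2*t) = (t - 4)*(t - 2)*(t + 1)*(t + 2)*(t)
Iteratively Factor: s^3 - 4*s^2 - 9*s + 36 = (s + 3)*(s^2 - 7*s + 12) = (s - 4)*(s + 3)*(s - 3)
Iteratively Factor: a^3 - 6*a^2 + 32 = (a - 4)*(a^2 - 2*a - 8) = (a - 4)*(a + 2)*(a - 4)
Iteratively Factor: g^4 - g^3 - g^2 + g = (g + 1)*(g^3 - 2*g^2 + g) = (g - 1)*(g + 1)*(g^2 - g) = (g - 1)^2*(g + 1)*(g)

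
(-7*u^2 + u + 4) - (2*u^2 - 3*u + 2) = -9*u^2 + 4*u + 2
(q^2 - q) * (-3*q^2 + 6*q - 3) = -3*q^4 + 9*q^3 - 9*q^2 + 3*q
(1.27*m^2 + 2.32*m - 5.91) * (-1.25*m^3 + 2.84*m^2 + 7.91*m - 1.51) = -1.5875*m^5 + 0.7068*m^4 + 24.022*m^3 - 0.350899999999999*m^2 - 50.2513*m + 8.9241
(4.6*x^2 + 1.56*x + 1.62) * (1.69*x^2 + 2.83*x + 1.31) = 7.774*x^4 + 15.6544*x^3 + 13.1786*x^2 + 6.6282*x + 2.1222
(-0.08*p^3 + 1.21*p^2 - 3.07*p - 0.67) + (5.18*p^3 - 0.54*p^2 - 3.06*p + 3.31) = 5.1*p^3 + 0.67*p^2 - 6.13*p + 2.64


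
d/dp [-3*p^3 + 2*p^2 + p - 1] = -9*p^2 + 4*p + 1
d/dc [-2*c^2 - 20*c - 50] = -4*c - 20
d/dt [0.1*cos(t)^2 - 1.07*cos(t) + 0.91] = (1.07 - 0.2*cos(t))*sin(t)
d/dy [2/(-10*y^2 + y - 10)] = 2*(20*y - 1)/(10*y^2 - y + 10)^2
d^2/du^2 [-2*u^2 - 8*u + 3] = -4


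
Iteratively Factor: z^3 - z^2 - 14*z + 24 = (z + 4)*(z^2 - 5*z + 6) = (z - 2)*(z + 4)*(z - 3)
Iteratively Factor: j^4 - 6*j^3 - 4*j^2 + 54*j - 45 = (j - 3)*(j^3 - 3*j^2 - 13*j + 15) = (j - 3)*(j - 1)*(j^2 - 2*j - 15) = (j - 3)*(j - 1)*(j + 3)*(j - 5)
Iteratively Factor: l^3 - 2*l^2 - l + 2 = (l - 1)*(l^2 - l - 2) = (l - 2)*(l - 1)*(l + 1)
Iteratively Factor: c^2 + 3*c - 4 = (c + 4)*(c - 1)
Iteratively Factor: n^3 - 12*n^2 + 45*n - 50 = (n - 2)*(n^2 - 10*n + 25) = (n - 5)*(n - 2)*(n - 5)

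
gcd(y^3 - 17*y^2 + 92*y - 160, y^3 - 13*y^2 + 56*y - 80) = y^2 - 9*y + 20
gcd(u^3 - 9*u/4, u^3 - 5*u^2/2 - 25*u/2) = u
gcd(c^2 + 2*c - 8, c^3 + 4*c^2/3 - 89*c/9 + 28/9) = c + 4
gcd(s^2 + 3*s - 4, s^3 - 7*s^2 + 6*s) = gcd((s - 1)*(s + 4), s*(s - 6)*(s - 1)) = s - 1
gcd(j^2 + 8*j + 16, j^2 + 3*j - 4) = j + 4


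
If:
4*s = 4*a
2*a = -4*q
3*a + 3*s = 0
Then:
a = 0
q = 0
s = 0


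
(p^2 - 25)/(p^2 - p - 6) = (25 - p^2)/(-p^2 + p + 6)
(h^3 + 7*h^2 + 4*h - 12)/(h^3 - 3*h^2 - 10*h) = (h^2 + 5*h - 6)/(h*(h - 5))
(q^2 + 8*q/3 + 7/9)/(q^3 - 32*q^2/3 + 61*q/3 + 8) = (q + 7/3)/(q^2 - 11*q + 24)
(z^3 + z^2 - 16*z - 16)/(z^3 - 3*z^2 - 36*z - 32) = (z - 4)/(z - 8)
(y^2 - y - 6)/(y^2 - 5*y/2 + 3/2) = 2*(y^2 - y - 6)/(2*y^2 - 5*y + 3)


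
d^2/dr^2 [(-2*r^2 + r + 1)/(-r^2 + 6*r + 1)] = 2*(11*r^3 + 3*r^2 + 15*r - 29)/(r^6 - 18*r^5 + 105*r^4 - 180*r^3 - 105*r^2 - 18*r - 1)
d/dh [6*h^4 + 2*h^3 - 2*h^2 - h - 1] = 24*h^3 + 6*h^2 - 4*h - 1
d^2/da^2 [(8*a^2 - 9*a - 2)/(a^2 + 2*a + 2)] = 2*(-25*a^3 - 54*a^2 + 42*a + 64)/(a^6 + 6*a^5 + 18*a^4 + 32*a^3 + 36*a^2 + 24*a + 8)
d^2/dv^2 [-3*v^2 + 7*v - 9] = -6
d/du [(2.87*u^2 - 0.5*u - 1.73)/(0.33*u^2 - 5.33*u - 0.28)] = (-15.1321*u^2 - 0.4654*u - 9.0809)/(0.1089*u^4 - 3.5178*u^3 + 28.2241*u^2 + 2.9848*u + 0.0784)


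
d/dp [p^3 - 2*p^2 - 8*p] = 3*p^2 - 4*p - 8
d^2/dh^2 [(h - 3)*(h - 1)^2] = 6*h - 10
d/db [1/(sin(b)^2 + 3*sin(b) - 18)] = -(2*sin(b) + 3)*cos(b)/(sin(b)^2 + 3*sin(b) - 18)^2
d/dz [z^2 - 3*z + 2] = 2*z - 3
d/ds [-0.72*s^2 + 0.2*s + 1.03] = 0.2 - 1.44*s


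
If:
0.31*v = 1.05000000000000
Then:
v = 3.39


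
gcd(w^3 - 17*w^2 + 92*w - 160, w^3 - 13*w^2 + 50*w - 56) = w - 4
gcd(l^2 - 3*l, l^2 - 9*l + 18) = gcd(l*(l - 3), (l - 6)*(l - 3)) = l - 3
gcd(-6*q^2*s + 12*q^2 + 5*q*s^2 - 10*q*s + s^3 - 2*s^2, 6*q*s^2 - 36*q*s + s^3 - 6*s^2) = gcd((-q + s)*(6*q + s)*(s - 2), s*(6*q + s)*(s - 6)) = 6*q + s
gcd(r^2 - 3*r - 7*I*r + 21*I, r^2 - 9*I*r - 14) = r - 7*I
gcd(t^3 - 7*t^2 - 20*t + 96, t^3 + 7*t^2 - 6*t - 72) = t^2 + t - 12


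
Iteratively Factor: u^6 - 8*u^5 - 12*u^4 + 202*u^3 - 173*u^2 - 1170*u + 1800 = (u - 5)*(u^5 - 3*u^4 - 27*u^3 + 67*u^2 + 162*u - 360) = (u - 5)*(u + 4)*(u^4 - 7*u^3 + u^2 + 63*u - 90) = (u - 5)*(u - 2)*(u + 4)*(u^3 - 5*u^2 - 9*u + 45) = (u - 5)*(u - 3)*(u - 2)*(u + 4)*(u^2 - 2*u - 15) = (u - 5)*(u - 3)*(u - 2)*(u + 3)*(u + 4)*(u - 5)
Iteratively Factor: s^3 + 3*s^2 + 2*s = (s)*(s^2 + 3*s + 2) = s*(s + 2)*(s + 1)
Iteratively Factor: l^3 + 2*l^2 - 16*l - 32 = (l + 2)*(l^2 - 16) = (l - 4)*(l + 2)*(l + 4)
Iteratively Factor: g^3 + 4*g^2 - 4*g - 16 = (g + 4)*(g^2 - 4) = (g + 2)*(g + 4)*(g - 2)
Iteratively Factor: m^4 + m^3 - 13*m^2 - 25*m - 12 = (m + 3)*(m^3 - 2*m^2 - 7*m - 4) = (m - 4)*(m + 3)*(m^2 + 2*m + 1) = (m - 4)*(m + 1)*(m + 3)*(m + 1)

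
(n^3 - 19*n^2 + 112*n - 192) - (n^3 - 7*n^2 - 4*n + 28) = -12*n^2 + 116*n - 220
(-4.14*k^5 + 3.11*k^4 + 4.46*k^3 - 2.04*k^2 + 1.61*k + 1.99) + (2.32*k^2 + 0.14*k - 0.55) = -4.14*k^5 + 3.11*k^4 + 4.46*k^3 + 0.28*k^2 + 1.75*k + 1.44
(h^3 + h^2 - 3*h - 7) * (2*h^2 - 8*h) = 2*h^5 - 6*h^4 - 14*h^3 + 10*h^2 + 56*h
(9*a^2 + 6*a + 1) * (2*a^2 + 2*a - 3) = 18*a^4 + 30*a^3 - 13*a^2 - 16*a - 3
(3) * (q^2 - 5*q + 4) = 3*q^2 - 15*q + 12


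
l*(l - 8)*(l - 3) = l^3 - 11*l^2 + 24*l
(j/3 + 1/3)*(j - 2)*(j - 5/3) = j^3/3 - 8*j^2/9 - j/9 + 10/9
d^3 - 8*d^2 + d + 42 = (d - 7)*(d - 3)*(d + 2)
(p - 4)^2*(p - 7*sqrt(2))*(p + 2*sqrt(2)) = p^4 - 8*p^3 - 5*sqrt(2)*p^3 - 12*p^2 + 40*sqrt(2)*p^2 - 80*sqrt(2)*p + 224*p - 448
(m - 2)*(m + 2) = m^2 - 4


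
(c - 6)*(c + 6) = c^2 - 36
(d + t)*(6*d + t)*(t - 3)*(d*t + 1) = 6*d^3*t^2 - 18*d^3*t + 7*d^2*t^3 - 21*d^2*t^2 + 6*d^2*t - 18*d^2 + d*t^4 - 3*d*t^3 + 7*d*t^2 - 21*d*t + t^3 - 3*t^2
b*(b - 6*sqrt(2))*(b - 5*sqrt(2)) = b^3 - 11*sqrt(2)*b^2 + 60*b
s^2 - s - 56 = (s - 8)*(s + 7)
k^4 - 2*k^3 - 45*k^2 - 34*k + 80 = (k - 8)*(k - 1)*(k + 2)*(k + 5)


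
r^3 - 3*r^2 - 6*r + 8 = (r - 4)*(r - 1)*(r + 2)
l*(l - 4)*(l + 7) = l^3 + 3*l^2 - 28*l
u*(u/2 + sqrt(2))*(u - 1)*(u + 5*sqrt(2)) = u^4/2 - u^3/2 + 7*sqrt(2)*u^3/2 - 7*sqrt(2)*u^2/2 + 10*u^2 - 10*u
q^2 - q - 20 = (q - 5)*(q + 4)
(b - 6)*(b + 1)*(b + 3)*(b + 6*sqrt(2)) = b^4 - 2*b^3 + 6*sqrt(2)*b^3 - 21*b^2 - 12*sqrt(2)*b^2 - 126*sqrt(2)*b - 18*b - 108*sqrt(2)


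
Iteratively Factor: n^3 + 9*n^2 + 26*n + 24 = (n + 3)*(n^2 + 6*n + 8) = (n + 2)*(n + 3)*(n + 4)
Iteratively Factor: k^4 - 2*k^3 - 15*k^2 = (k)*(k^3 - 2*k^2 - 15*k) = k*(k + 3)*(k^2 - 5*k) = k*(k - 5)*(k + 3)*(k)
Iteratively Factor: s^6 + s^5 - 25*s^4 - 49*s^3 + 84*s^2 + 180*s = (s + 3)*(s^5 - 2*s^4 - 19*s^3 + 8*s^2 + 60*s) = (s - 2)*(s + 3)*(s^4 - 19*s^2 - 30*s) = (s - 5)*(s - 2)*(s + 3)*(s^3 + 5*s^2 + 6*s) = (s - 5)*(s - 2)*(s + 2)*(s + 3)*(s^2 + 3*s) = (s - 5)*(s - 2)*(s + 2)*(s + 3)^2*(s)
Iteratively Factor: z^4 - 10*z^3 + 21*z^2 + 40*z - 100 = (z - 2)*(z^3 - 8*z^2 + 5*z + 50) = (z - 5)*(z - 2)*(z^2 - 3*z - 10) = (z - 5)*(z - 2)*(z + 2)*(z - 5)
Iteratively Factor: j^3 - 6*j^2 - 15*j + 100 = (j - 5)*(j^2 - j - 20) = (j - 5)*(j + 4)*(j - 5)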